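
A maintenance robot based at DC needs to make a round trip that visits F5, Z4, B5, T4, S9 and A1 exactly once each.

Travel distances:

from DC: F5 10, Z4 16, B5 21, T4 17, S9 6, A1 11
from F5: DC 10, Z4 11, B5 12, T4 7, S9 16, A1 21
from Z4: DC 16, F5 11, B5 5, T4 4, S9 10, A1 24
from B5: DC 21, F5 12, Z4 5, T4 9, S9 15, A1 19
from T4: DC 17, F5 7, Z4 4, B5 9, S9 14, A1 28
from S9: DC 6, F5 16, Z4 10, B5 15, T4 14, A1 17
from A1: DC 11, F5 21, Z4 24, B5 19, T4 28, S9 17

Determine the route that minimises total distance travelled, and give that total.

68 — the shortest possible round trip.

With 6 stops there are 6!/2 = 360 distinct round trips (a route and its reverse cost the same).
DC → F5 → Z4 → B5 → T4 → S9 → A1 → DC: 10+11+5+9+14+17+11 = 77
DC → F5 → Z4 → B5 → T4 → A1 → S9 → DC: 10+11+5+9+28+17+6 = 86
DC → F5 → Z4 → B5 → S9 → T4 → A1 → DC: 10+11+5+15+14+28+11 = 94
DC → F5 → Z4 → B5 → S9 → A1 → T4 → DC: 10+11+5+15+17+28+17 = 103
DC → F5 → Z4 → B5 → A1 → T4 → S9 → DC: 10+11+5+19+28+14+6 = 93
DC → F5 → Z4 → B5 → A1 → S9 → T4 → DC: 10+11+5+19+17+14+17 = 93
DC → F5 → Z4 → T4 → B5 → S9 → A1 → DC: 10+11+4+9+15+17+11 = 77
DC → F5 → Z4 → T4 → B5 → A1 → S9 → DC: 10+11+4+9+19+17+6 = 76
… (352 more)
DC → F5 → T4 → Z4 → B5 → A1 → S9 → DC: 10+7+4+5+19+17+6 = 68  ← best
The minimum is 68.
One optimal route: DC → F5 → T4 → Z4 → B5 → A1 → S9 → DC (or its reverse).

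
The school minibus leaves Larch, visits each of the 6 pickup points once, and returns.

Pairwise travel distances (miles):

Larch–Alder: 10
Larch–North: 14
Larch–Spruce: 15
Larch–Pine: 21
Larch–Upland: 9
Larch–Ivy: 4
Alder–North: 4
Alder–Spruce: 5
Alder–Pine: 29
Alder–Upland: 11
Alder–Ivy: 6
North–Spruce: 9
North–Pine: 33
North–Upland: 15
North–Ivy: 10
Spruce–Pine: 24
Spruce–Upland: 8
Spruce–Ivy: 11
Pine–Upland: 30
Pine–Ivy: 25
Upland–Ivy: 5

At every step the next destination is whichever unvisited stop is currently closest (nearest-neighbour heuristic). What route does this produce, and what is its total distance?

Larch → [Ivy:4 / Upland:9 / Alder:10 / North:14 / Spruce:15 / Pine:21] → Ivy (4)
Ivy → [Upland:5 / Alder:6 / North:10 / Spruce:11 / Pine:25] → Upland (5)
Upland → [Spruce:8 / Alder:11 / North:15 / Pine:30] → Spruce (8)
Spruce → [Alder:5 / North:9 / Pine:24] → Alder (5)
Alder → [North:4 / Pine:29] → North (4)
North → [Pine:33] → Pine (33)
Return Pine→Larch: 21.
Total = 4 + 5 + 8 + 5 + 4 + 33 + 21 = 80.

80 miles along Larch → Ivy → Upland → Spruce → Alder → North → Pine → Larch.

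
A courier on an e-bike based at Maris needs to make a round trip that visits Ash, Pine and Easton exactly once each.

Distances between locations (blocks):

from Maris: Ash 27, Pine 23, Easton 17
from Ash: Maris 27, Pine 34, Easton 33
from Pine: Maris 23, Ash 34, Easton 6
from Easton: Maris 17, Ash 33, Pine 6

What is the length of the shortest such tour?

With 3 stops there are 3!/2 = 3 distinct round trips (a route and its reverse cost the same).
Maris→Ash→Pine→Easton→Maris: 27+34+6+17 = 84
Maris→Ash→Easton→Pine→Maris: 27+33+6+23 = 89
Maris→Pine→Ash→Easton→Maris: 23+34+33+17 = 107
The minimum is 84.
One optimal route: Maris → Ash → Pine → Easton → Maris (or its reverse).

Minimum total distance: 84 blocks.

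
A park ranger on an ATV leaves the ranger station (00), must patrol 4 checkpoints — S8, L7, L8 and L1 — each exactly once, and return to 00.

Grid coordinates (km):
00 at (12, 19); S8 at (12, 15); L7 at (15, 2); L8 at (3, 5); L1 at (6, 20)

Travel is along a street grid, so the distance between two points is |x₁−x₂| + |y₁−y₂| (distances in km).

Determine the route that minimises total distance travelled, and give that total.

Shortest round trip = 60 km.

With 4 stops there are 4!/2 = 12 distinct round trips (a route and its reverse cost the same).
00→S8→L7→L8→L1→00: 4+16+15+18+7 = 60
00→S8→L7→L1→L8→00: 4+16+27+18+23 = 88
00→S8→L8→L7→L1→00: 4+19+15+27+7 = 72
00→S8→L8→L1→L7→00: 4+19+18+27+20 = 88
00→S8→L1→L7→L8→00: 4+11+27+15+23 = 80
00→S8→L1→L8→L7→00: 4+11+18+15+20 = 68
00→L7→S8→L8→L1→00: 20+16+19+18+7 = 80
00→L7→S8→L1→L8→00: 20+16+11+18+23 = 88
00→L7→L8→S8→L1→00: 20+15+19+11+7 = 72
00→L7→L1→S8→L8→00: 20+27+11+19+23 = 100
00→L8→S8→L7→L1→00: 23+19+16+27+7 = 92
00→L8→L7→S8→L1→00: 23+15+16+11+7 = 72
The minimum is 60.
One optimal route: 00 → S8 → L7 → L8 → L1 → 00 (or its reverse).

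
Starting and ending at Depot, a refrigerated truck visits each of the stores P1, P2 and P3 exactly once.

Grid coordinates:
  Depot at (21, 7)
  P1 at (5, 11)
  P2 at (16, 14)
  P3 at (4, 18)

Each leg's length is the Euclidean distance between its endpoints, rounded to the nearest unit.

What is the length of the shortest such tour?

45 — the shortest possible round trip.

With 3 stops there are 3!/2 = 3 distinct round trips (a route and its reverse cost the same).
Depot→P1→P2→P3→Depot: 16+11+13+20 = 60
Depot→P1→P3→P2→Depot: 16+7+13+9 = 45
Depot→P2→P1→P3→Depot: 9+11+7+20 = 47
The minimum is 45.
One optimal route: Depot → P1 → P3 → P2 → Depot (or its reverse).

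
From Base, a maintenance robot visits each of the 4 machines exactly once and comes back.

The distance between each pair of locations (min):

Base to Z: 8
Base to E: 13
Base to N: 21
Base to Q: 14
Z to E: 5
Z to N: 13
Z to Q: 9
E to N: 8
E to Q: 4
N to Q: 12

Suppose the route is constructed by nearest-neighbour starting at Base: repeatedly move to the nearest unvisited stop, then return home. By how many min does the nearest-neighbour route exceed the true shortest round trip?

3 min longer than the optimal tour.

Base: Z=8, E=13, Q=14, N=21 ⇒ Z
Z: E=5, Q=9, N=13 ⇒ E
E: Q=4, N=8 ⇒ Q
Q: N=12 ⇒ N
NN route Base → Z → E → Q → N → Base costs 50.
Optimal: Base → Z → E → N → Q → Base costs 47 (by enumerating all 12 distinct tours).
Excess = 50 − 47 = 3.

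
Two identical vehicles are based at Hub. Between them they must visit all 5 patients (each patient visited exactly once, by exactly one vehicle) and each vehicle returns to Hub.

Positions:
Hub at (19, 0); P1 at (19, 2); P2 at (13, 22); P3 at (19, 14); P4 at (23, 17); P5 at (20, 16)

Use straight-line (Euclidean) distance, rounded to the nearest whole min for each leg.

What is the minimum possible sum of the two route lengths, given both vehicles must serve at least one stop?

Minimum combined distance: 57 min.

Try each way of splitting the stops between the two vehicles (each non-empty) and, for each split, find the best tour for each vehicle:
  {P1} + {P2, P3, P4, P5}: 4 + 53 = 57
  {P2} + {P1, P3, P4, P5}: 46 + 36 = 82
  {P1, P2} + {P3, P4, P5}: 46 + 36 = 82
  {P3} + {P1, P2, P4, P5}: 28 + 52 = 80
  {P1, P3} + {P2, P4, P5}: 28 + 52 = 80
  {P2, P3} + {P1, P4, P5}: 47 + 36 = 83
  … (15 splits in total)
Best: vehicle 1 Hub → P1 → Hub = 4; vehicle 2 Hub → P2 → P4 → P5 → P3 → Hub = 53; combined 57.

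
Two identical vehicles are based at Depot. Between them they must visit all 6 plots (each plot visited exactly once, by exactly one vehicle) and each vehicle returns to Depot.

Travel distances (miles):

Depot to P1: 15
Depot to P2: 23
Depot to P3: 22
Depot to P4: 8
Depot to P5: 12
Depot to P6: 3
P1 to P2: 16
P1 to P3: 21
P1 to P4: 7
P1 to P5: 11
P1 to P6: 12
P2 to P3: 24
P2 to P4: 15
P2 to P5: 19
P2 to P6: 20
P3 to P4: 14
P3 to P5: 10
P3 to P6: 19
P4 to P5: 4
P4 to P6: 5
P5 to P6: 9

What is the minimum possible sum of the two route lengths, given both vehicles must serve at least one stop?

Try each way of splitting the stops between the two vehicles (each non-empty) and, for each split, find the best tour for each vehicle:
  {P1} + {P2, P3, P4, P5, P6}: 30 + 69 = 99
  {P2} + {P1, P3, P4, P5, P6}: 46 + 58 = 104
  {P1, P2} + {P3, P4, P5, P6}: 54 + 44 = 98
  {P3} + {P1, P2, P4, P5, P6}: 44 + 62 = 106
  {P1, P3} + {P2, P4, P5, P6}: 58 + 54 = 112
  {P2, P3} + {P1, P4, P5, P6}: 69 + 38 = 107
  … (31 splits in total)
  {P1, P2, P3, P4, P5} + {P6}: 77 + 6 = 83  ← best
Best: vehicle 1 Depot → P1 → P2 → P3 → P5 → P4 → Depot = 77; vehicle 2 Depot → P6 → Depot = 6; combined 83.

83 miles — the smallest possible combined total.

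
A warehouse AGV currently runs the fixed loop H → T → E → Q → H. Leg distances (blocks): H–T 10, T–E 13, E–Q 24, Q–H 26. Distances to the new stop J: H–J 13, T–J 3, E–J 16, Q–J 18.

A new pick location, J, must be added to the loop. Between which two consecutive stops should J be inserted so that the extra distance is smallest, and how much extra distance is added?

Insertion cost between consecutive stops i–j is d(i,J) + d(J,j) − d(i,j):
  between H and T: 13 + 3 − 10 = 6
  between T and E: 3 + 16 − 13 = 6
  between E and Q: 16 + 18 − 24 = 10
  between Q and H: 18 + 13 − 26 = 5
Cheapest insertion is between Q and H, adding 5.
New total = 73 + 5 = 78.

Adding 5 blocks by placing J on the Q–H leg.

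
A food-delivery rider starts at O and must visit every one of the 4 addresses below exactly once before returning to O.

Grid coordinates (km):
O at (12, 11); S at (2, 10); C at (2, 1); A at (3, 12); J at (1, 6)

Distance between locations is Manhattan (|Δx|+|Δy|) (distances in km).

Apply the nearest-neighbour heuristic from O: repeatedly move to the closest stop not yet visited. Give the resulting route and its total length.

Total distance 44 km via the nearest-neighbour route O → A → S → J → C → O.

O → [A:10 / S:11 / J:16 / C:20] → A (10)
A → [S:3 / J:8 / C:12] → S (3)
S → [J:5 / C:9] → J (5)
J → [C:6] → C (6)
Return C→O: 20.
Total = 10 + 3 + 5 + 6 + 20 = 44.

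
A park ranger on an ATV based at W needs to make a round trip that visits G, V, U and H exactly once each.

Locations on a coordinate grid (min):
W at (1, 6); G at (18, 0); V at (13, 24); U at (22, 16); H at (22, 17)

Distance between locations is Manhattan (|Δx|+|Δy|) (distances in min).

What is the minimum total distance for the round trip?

There are 12 distinct closed tours to check (reversals are equivalent).
W - G - V - U - H - W: 23+29+17+1+32 = 102
W - G - V - H - U - W: 23+29+16+1+31 = 100
W - G - U - V - H - W: 23+20+17+16+32 = 108
W - G - U - H - V - W: 23+20+1+16+30 = 90
W - G - H - V - U - W: 23+21+16+17+31 = 108
W - G - H - U - V - W: 23+21+1+17+30 = 92
W - V - G - U - H - W: 30+29+20+1+32 = 112
W - V - G - H - U - W: 30+29+21+1+31 = 112
W - V - U - G - H - W: 30+17+20+21+32 = 120
W - V - H - G - U - W: 30+16+21+20+31 = 118
W - U - G - V - H - W: 31+20+29+16+32 = 128
W - U - V - G - H - W: 31+17+29+21+32 = 130
The minimum is 90.
One optimal route: W → G → U → H → V → W (or its reverse).

Minimum total distance: 90 min.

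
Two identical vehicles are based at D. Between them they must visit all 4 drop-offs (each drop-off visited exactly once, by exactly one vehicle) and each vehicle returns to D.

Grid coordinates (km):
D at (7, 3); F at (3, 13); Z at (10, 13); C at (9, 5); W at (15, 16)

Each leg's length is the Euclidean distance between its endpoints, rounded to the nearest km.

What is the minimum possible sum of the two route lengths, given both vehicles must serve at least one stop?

Minimum combined distance: 45 km.

Check every non-empty split of the stops between the two vehicles; for each half take its own optimal tour:
  {F} + {Z, C, W}: 22 + 32 = 54
  {Z} + {F, C, W}: 20 + 39 = 59
  {F, Z} + {C, W}: 28 + 31 = 59
  {C} + {F, Z, W}: 6 + 39 = 45
  {F, C} + {Z, W}: 24 + 31 = 55
  {Z, C} + {F, W}: 21 + 38 = 59
  … (7 splits in total)
Best: vehicle 1 D → C → D = 6; vehicle 2 D → F → Z → W → D = 39; combined 45.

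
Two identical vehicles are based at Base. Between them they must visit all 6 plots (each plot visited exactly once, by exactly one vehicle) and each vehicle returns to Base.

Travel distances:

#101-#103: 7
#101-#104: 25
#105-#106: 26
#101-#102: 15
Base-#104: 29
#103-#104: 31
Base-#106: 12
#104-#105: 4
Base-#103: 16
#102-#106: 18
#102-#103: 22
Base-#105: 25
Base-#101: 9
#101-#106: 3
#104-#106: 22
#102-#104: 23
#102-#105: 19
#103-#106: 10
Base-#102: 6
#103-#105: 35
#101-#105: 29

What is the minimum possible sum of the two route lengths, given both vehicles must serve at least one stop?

There are 2^5 − 1 = 31 ways to divide the 6 stops into two non-empty groups. For each, the best each vehicle can do is its own shortest tour through its group:
  {#101} + {#102, #103, #104, #105, #106}: 18 + 77 = 95
  {#102} + {#101, #103, #104, #105, #106}: 12 + 77 = 89
  {#101, #102} + {#103, #104, #105, #106}: 30 + 77 = 107
  {#103} + {#101, #102, #104, #105, #106}: 32 + 63 = 95
  {#101, #103} + {#102, #104, #105, #106}: 32 + 63 = 95
  {#102, #103} + {#101, #104, #105, #106}: 44 + 63 = 107
  … (31 splits in total)
Best: vehicle 1 Base → #102 → Base = 12; vehicle 2 Base → #101 → #103 → #106 → #104 → #105 → Base = 77; combined 89.

89 — the smallest possible combined total.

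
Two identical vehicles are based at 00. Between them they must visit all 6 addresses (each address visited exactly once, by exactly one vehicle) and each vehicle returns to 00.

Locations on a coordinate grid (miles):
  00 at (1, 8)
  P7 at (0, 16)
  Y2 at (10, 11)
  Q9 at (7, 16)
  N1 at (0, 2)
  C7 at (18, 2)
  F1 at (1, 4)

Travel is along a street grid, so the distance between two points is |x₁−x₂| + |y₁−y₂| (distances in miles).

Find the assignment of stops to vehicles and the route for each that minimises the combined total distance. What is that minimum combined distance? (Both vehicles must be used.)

74 miles — the smallest possible combined total.

Check every non-empty split of the stops between the two vehicles; for each half take its own optimal tour:
  {P7} + {Y2, Q9, N1, C7, F1}: 18 + 64 = 82
  {Y2} + {P7, Q9, N1, C7, F1}: 24 + 66 = 90
  {P7, Y2} + {Q9, N1, C7, F1}: 36 + 64 = 100
  {Q9} + {P7, Y2, N1, C7, F1}: 28 + 66 = 94
  {P7, Q9} + {Y2, N1, C7, F1}: 30 + 54 = 84
  {Y2, Q9} + {P7, N1, C7, F1}: 34 + 64 = 98
  … (31 splits in total)
  {P7, Y2, Q9, N1, C7} + {F1}: 66 + 8 = 74  ← best
Best: vehicle 1 00 → P7 → Q9 → Y2 → C7 → N1 → 00 = 66; vehicle 2 00 → F1 → 00 = 8; combined 74.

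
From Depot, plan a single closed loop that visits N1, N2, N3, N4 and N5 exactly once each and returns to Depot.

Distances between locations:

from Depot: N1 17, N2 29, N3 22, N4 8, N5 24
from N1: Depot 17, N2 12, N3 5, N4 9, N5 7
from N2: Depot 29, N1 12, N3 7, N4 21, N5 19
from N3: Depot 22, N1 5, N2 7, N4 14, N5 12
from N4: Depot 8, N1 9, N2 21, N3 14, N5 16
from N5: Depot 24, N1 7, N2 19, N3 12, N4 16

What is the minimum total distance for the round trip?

With 5 stops there are 5!/2 = 60 distinct round trips (a route and its reverse cost the same).
Depot→N1→N2→N3→N4→N5→Depot: 17+12+7+14+16+24 = 90
Depot→N1→N2→N3→N5→N4→Depot: 17+12+7+12+16+8 = 72
Depot→N1→N2→N4→N3→N5→Depot: 17+12+21+14+12+24 = 100
Depot→N1→N2→N4→N5→N3→Depot: 17+12+21+16+12+22 = 100
Depot→N1→N2→N5→N3→N4→Depot: 17+12+19+12+14+8 = 82
Depot→N1→N2→N5→N4→N3→Depot: 17+12+19+16+14+22 = 100
Depot→N1→N3→N2→N4→N5→Depot: 17+5+7+21+16+24 = 90
Depot→N1→N3→N2→N5→N4→Depot: 17+5+7+19+16+8 = 72
Depot→N1→N3→N4→N2→N5→Depot: 17+5+14+21+19+24 = 100
Depot→N1→N3→N4→N5→N2→Depot: 17+5+14+16+19+29 = 100
Depot→N1→N3→N5→N2→N4→Depot: 17+5+12+19+21+8 = 82
Depot→N1→N3→N5→N4→N2→Depot: 17+5+12+16+21+29 = 100
Depot→N1→N4→N2→N3→N5→Depot: 17+9+21+7+12+24 = 90
Depot→N1→N4→N2→N5→N3→Depot: 17+9+21+19+12+22 = 100
… (46 more)
The minimum is 72.
One optimal route: Depot → N1 → N2 → N3 → N5 → N4 → Depot (or its reverse).

Shortest round trip = 72.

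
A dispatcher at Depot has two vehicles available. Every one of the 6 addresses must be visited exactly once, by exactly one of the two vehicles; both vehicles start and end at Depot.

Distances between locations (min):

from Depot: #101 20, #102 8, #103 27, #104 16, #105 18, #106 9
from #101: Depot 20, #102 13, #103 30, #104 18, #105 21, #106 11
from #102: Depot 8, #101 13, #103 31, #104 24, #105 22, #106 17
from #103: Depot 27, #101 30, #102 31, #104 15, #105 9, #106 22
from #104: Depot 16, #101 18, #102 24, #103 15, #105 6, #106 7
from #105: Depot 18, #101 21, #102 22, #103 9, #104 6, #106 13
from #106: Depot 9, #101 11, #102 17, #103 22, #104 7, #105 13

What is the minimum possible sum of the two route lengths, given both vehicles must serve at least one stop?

Try each way of splitting the stops between the two vehicles (each non-empty) and, for each split, find the best tour for each vehicle:
  {#101} + {#102, #103, #104, #105, #106}: 40 + 70 = 110
  {#102} + {#101, #103, #104, #105, #106}: 16 + 80 = 96
  {#101, #102} + {#103, #104, #105, #106}: 41 + 58 = 99
  {#103} + {#101, #102, #104, #105, #106}: 54 + 63 = 117
  {#101, #103} + {#102, #104, #105, #106}: 77 + 52 = 129
  {#102, #103} + {#101, #104, #105, #106}: 66 + 62 = 128
  … (31 splits in total)
Best: vehicle 1 Depot → #102 → Depot = 16; vehicle 2 Depot → #101 → #106 → #104 → #103 → #105 → Depot = 80; combined 96.

96 min — the smallest possible combined total.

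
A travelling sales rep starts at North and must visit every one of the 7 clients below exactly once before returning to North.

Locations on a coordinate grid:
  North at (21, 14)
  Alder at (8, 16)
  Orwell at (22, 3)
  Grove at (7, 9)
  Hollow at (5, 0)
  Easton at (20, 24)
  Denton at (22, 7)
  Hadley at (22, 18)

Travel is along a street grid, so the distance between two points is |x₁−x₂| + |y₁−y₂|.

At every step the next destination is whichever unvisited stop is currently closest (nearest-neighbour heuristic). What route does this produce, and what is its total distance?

90 along North → Hadley → Easton → Denton → Orwell → Hollow → Grove → Alder → North.

At North the remaining stops are Hadley 5, Denton 8, Easton 11, Orwell 12, Alder 15, Grove 19, Hollow 30; go to Hadley.
At Hadley the remaining stops are Easton 8, Denton 11, Orwell 15, Alder 16, Grove 24, Hollow 35; go to Easton.
At Easton the remaining stops are Denton 19, Alder 20, Orwell 23, Grove 28, Hollow 39; go to Denton.
At Denton the remaining stops are Orwell 4, Grove 17, Alder 23, Hollow 24; go to Orwell.
At Orwell the remaining stops are Hollow 20, Grove 21, Alder 27; go to Hollow.
At Hollow the remaining stops are Grove 11, Alder 19; go to Grove.
At Grove the remaining stops are Alder 8; go to Alder.
Return Alder→North: 15.
Total = 5 + 8 + 19 + 4 + 20 + 11 + 8 + 15 = 90.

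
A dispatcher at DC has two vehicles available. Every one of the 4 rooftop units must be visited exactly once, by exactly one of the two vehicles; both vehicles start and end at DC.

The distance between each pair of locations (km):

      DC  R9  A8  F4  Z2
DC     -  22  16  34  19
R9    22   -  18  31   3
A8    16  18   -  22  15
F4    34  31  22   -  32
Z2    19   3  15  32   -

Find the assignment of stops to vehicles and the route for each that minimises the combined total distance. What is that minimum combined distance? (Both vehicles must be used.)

There are 2^3 − 1 = 7 ways to divide the 4 stops into two non-empty groups. For each, the best each vehicle can do is its own shortest tour through its group:
  {R9} + {A8, F4, Z2}: 44 + 89 = 133
  {A8} + {R9, F4, Z2}: 32 + 87 = 119
  {R9, A8} + {F4, Z2}: 56 + 85 = 141
  {F4} + {R9, A8, Z2}: 68 + 56 = 124
  {R9, F4} + {A8, Z2}: 87 + 50 = 137
  {A8, F4} + {R9, Z2}: 72 + 44 = 116
  … (7 splits in total)
Best: vehicle 1 DC → A8 → F4 → DC = 72; vehicle 2 DC → R9 → Z2 → DC = 44; combined 116.

Minimum combined distance: 116 km.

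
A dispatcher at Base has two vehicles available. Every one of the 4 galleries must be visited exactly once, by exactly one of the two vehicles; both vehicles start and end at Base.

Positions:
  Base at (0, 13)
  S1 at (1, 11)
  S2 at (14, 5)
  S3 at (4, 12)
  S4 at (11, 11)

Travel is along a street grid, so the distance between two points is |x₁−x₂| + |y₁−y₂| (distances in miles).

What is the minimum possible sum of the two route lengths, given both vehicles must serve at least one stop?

There are 2^3 − 1 = 7 ways to divide the 4 stops into two non-empty groups. For each, the best each vehicle can do is its own shortest tour through its group:
  {S1} + {S2, S3, S4}: 6 + 44 = 50
  {S2} + {S1, S3, S4}: 44 + 26 = 70
  {S1, S2} + {S3, S4}: 44 + 26 = 70
  {S3} + {S1, S2, S4}: 10 + 44 = 54
  {S1, S3} + {S2, S4}: 12 + 44 = 56
  {S2, S3} + {S1, S4}: 44 + 26 = 70
  … (7 splits in total)
Best: vehicle 1 Base → S1 → Base = 6; vehicle 2 Base → S2 → S4 → S3 → Base = 44; combined 50.

50 miles — the smallest possible combined total.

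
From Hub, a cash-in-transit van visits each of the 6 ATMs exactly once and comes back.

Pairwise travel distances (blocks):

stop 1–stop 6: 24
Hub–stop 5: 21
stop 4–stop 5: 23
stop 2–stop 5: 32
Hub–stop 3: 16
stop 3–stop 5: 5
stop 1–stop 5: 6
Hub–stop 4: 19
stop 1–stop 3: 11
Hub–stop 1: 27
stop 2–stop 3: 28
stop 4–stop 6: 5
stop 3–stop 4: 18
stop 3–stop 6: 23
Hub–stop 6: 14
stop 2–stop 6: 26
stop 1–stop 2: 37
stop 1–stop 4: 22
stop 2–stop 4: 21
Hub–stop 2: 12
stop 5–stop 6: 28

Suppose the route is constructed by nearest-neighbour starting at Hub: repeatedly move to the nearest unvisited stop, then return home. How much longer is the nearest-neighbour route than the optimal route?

From Hub: stop 2=12, stop 6=14, stop 3=16, stop 4=19, stop 5=21, stop 1=27 → choose stop 2 (12).
From stop 2: stop 4=21, stop 6=26, stop 3=28, stop 5=32, stop 1=37 → choose stop 4 (21).
From stop 4: stop 6=5, stop 3=18, stop 1=22, stop 5=23 → choose stop 6 (5).
From stop 6: stop 3=23, stop 1=24, stop 5=28 → choose stop 3 (23).
From stop 3: stop 5=5, stop 1=11 → choose stop 5 (5).
From stop 5: stop 1=6 → choose stop 1 (6).
NN route Hub → stop 2 → stop 4 → stop 6 → stop 3 → stop 5 → stop 1 → Hub costs 99.
Optimal: Hub → stop 2 → stop 4 → stop 6 → stop 1 → stop 5 → stop 3 → Hub costs 89 (by enumerating all 360 distinct tours).
Excess = 99 − 89 = 10.

The nearest-neighbour route is 10 blocks longer than optimal.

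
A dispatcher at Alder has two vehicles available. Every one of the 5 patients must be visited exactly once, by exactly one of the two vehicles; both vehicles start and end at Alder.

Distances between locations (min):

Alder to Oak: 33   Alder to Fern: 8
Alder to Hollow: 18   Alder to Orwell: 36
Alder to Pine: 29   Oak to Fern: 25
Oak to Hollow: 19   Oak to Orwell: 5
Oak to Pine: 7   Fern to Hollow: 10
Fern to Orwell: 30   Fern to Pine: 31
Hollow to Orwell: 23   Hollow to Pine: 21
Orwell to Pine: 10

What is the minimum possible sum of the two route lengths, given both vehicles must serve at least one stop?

97 min — the smallest possible combined total.

Check every non-empty split of the stops between the two vehicles; for each half take its own optimal tour:
  {Oak} + {Fern, Hollow, Orwell, Pine}: 66 + 80 = 146
  {Fern} + {Oak, Hollow, Orwell, Pine}: 16 + 81 = 97
  {Oak, Fern} + {Hollow, Orwell, Pine}: 66 + 80 = 146
  {Hollow} + {Oak, Fern, Orwell, Pine}: 36 + 77 = 113
  {Oak, Hollow} + {Fern, Orwell, Pine}: 70 + 77 = 147
  {Fern, Hollow} + {Oak, Orwell, Pine}: 36 + 77 = 113
  … (15 splits in total)
Best: vehicle 1 Alder → Fern → Alder = 16; vehicle 2 Alder → Hollow → Oak → Orwell → Pine → Alder = 81; combined 97.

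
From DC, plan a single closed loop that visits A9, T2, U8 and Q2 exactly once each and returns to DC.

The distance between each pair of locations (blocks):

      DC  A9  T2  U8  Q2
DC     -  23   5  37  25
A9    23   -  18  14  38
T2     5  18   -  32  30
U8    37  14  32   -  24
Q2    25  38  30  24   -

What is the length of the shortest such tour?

Shortest round trip = 86 blocks.

There are 12 distinct closed tours to check (reversals are equivalent).
DC - A9 - T2 - U8 - Q2 - DC: 23+18+32+24+25 = 122
DC - A9 - T2 - Q2 - U8 - DC: 23+18+30+24+37 = 132
DC - A9 - U8 - T2 - Q2 - DC: 23+14+32+30+25 = 124
DC - A9 - U8 - Q2 - T2 - DC: 23+14+24+30+5 = 96
DC - A9 - Q2 - T2 - U8 - DC: 23+38+30+32+37 = 160
DC - A9 - Q2 - U8 - T2 - DC: 23+38+24+32+5 = 122
DC - T2 - A9 - U8 - Q2 - DC: 5+18+14+24+25 = 86
DC - T2 - A9 - Q2 - U8 - DC: 5+18+38+24+37 = 122
DC - T2 - U8 - A9 - Q2 - DC: 5+32+14+38+25 = 114
DC - T2 - Q2 - A9 - U8 - DC: 5+30+38+14+37 = 124
DC - U8 - A9 - T2 - Q2 - DC: 37+14+18+30+25 = 124
DC - U8 - T2 - A9 - Q2 - DC: 37+32+18+38+25 = 150
The minimum is 86.
One optimal route: DC → T2 → A9 → U8 → Q2 → DC (or its reverse).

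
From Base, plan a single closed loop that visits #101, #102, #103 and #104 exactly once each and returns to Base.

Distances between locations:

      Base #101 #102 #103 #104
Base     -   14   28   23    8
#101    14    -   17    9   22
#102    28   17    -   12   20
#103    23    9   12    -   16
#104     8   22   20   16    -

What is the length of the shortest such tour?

There are 12 distinct closed tours to check (reversals are equivalent).
Base - #101 - #102 - #103 - #104 - Base: 14+17+12+16+8 = 67
Base - #101 - #102 - #104 - #103 - Base: 14+17+20+16+23 = 90
Base - #101 - #103 - #102 - #104 - Base: 14+9+12+20+8 = 63
Base - #101 - #103 - #104 - #102 - Base: 14+9+16+20+28 = 87
Base - #101 - #104 - #102 - #103 - Base: 14+22+20+12+23 = 91
Base - #101 - #104 - #103 - #102 - Base: 14+22+16+12+28 = 92
Base - #102 - #101 - #103 - #104 - Base: 28+17+9+16+8 = 78
Base - #102 - #101 - #104 - #103 - Base: 28+17+22+16+23 = 106
Base - #102 - #103 - #101 - #104 - Base: 28+12+9+22+8 = 79
Base - #102 - #104 - #101 - #103 - Base: 28+20+22+9+23 = 102
Base - #103 - #101 - #102 - #104 - Base: 23+9+17+20+8 = 77
Base - #103 - #102 - #101 - #104 - Base: 23+12+17+22+8 = 82
The minimum is 63.
One optimal route: Base → #101 → #103 → #102 → #104 → Base (or its reverse).

Shortest round trip = 63.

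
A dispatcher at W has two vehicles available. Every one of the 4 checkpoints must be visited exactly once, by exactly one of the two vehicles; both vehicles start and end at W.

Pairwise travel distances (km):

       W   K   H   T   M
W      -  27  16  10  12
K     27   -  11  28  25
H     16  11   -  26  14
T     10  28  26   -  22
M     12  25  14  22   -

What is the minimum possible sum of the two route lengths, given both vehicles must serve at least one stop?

There are 2^3 − 1 = 7 ways to divide the 4 stops into two non-empty groups. For each, the best each vehicle can do is its own shortest tour through its group:
  {K} + {H, T, M}: 54 + 62 = 116
  {H} + {K, T, M}: 32 + 75 = 107
  {K, H} + {T, M}: 54 + 44 = 98
  {T} + {K, H, M}: 20 + 64 = 84
  {K, T} + {H, M}: 65 + 42 = 107
  {H, T} + {K, M}: 52 + 64 = 116
  … (7 splits in total)
Best: vehicle 1 W → T → W = 20; vehicle 2 W → K → H → M → W = 64; combined 84.

84 km — the smallest possible combined total.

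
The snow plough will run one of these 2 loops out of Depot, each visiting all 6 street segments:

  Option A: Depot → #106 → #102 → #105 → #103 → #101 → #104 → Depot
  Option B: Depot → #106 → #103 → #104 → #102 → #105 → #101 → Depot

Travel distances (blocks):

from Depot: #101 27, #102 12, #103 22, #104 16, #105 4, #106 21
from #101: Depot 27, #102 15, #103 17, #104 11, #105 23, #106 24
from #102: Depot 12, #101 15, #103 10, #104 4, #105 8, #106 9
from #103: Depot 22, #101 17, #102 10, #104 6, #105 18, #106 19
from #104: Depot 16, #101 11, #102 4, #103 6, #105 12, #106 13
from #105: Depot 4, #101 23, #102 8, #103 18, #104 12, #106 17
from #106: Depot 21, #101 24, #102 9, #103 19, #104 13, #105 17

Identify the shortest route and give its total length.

Shortest is Option A, total 100 blocks.

Option A: 21 + 9 + 8 + 18 + 17 + 11 + 16 = 100
Option B: 21 + 19 + 6 + 4 + 8 + 23 + 27 = 108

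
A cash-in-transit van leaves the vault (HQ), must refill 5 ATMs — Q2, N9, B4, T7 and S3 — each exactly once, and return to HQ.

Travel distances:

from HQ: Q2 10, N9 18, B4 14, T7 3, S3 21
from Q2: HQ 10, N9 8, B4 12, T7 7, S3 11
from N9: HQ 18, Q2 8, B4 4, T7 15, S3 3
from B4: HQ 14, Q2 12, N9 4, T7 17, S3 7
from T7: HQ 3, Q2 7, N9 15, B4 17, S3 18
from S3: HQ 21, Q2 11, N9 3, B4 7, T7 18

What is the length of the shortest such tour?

42 — the shortest possible round trip.

HQ-Q2-N9-B4-T7-S3-HQ: 10+8+4+17+18+21 = 78
HQ-Q2-N9-B4-S3-T7-HQ: 10+8+4+7+18+3 = 50
HQ-Q2-N9-T7-B4-S3-HQ: 10+8+15+17+7+21 = 78
HQ-Q2-N9-T7-S3-B4-HQ: 10+8+15+18+7+14 = 72
HQ-Q2-N9-S3-B4-T7-HQ: 10+8+3+7+17+3 = 48
HQ-Q2-N9-S3-T7-B4-HQ: 10+8+3+18+17+14 = 70
HQ-Q2-B4-N9-T7-S3-HQ: 10+12+4+15+18+21 = 80
HQ-Q2-B4-N9-S3-T7-HQ: 10+12+4+3+18+3 = 50
HQ-Q2-B4-T7-N9-S3-HQ: 10+12+17+15+3+21 = 78
HQ-Q2-B4-T7-S3-N9-HQ: 10+12+17+18+3+18 = 78
HQ-Q2-B4-S3-N9-T7-HQ: 10+12+7+3+15+3 = 50
HQ-Q2-B4-S3-T7-N9-HQ: 10+12+7+18+15+18 = 80
HQ-Q2-T7-N9-B4-S3-HQ: 10+7+15+4+7+21 = 64
HQ-Q2-T7-N9-S3-B4-HQ: 10+7+15+3+7+14 = 56
… (46 more)
HQ-B4-N9-S3-Q2-T7-HQ: 14+4+3+11+7+3 = 42  ← best
The minimum is 42.
One optimal route: HQ → B4 → N9 → S3 → Q2 → T7 → HQ (or its reverse).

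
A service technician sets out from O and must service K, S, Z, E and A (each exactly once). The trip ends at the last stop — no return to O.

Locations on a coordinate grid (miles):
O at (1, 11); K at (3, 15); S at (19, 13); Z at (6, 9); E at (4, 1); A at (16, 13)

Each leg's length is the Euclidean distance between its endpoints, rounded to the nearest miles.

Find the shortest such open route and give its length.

39 miles — the minimum one-way total.

There are 5! = 120 possible orderings.
O→K→S→Z→E→A: 4+16+14+8+17 = 59
O→K→S→Z→A→E: 4+16+14+11+17 = 62
O→K→S→E→Z→A: 4+16+19+8+11 = 58
O→K→S→E→A→Z: 4+16+19+17+11 = 67
O→K→S→A→Z→E: 4+16+3+11+8 = 42
O→K→S→A→E→Z: 4+16+3+17+8 = 48
O→K→Z→S→E→A: 4+7+14+19+17 = 61
O→K→Z→S→A→E: 4+7+14+3+17 = 45
O→K→Z→E→S→A: 4+7+8+19+3 = 41
O→K→Z→E→A→S: 4+7+8+17+3 = 39
O→K→Z→A→S→E: 4+7+11+3+19 = 44
O→K→Z→A→E→S: 4+7+11+17+19 = 58
O→K→E→S→Z→A: 4+14+19+14+11 = 62
O→K→E→S→A→Z: 4+14+19+3+11 = 51
… (106 more)
The minimum is 39.
One shortest path: O → K → Z → E → A → S.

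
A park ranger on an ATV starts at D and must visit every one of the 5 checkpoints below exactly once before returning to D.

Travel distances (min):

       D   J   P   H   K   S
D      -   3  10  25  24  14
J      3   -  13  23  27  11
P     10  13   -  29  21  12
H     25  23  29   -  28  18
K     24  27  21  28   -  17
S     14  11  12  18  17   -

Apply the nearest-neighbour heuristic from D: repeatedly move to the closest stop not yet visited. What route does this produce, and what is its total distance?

D → [J:3 / P:10 / S:14 / K:24 / H:25] → J (3)
J → [S:11 / P:13 / H:23 / K:27] → S (11)
S → [P:12 / K:17 / H:18] → P (12)
P → [K:21 / H:29] → K (21)
K → [H:28] → H (28)
Return H→D: 25.
Total = 3 + 11 + 12 + 21 + 28 + 25 = 100.

100 min along D → J → S → P → K → H → D.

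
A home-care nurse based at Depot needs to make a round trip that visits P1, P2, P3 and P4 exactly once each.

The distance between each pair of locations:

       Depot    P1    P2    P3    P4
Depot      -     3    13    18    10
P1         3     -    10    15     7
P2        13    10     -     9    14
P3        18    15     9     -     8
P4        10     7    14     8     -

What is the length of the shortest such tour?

Minimum total distance: 40.

With 4 stops there are 4!/2 = 12 distinct round trips (a route and its reverse cost the same).
Depot→P1→P2→P3→P4→Depot: 3+10+9+8+10 = 40
Depot→P1→P2→P4→P3→Depot: 3+10+14+8+18 = 53
Depot→P1→P3→P2→P4→Depot: 3+15+9+14+10 = 51
Depot→P1→P3→P4→P2→Depot: 3+15+8+14+13 = 53
Depot→P1→P4→P2→P3→Depot: 3+7+14+9+18 = 51
Depot→P1→P4→P3→P2→Depot: 3+7+8+9+13 = 40
Depot→P2→P1→P3→P4→Depot: 13+10+15+8+10 = 56
Depot→P2→P1→P4→P3→Depot: 13+10+7+8+18 = 56
Depot→P2→P3→P1→P4→Depot: 13+9+15+7+10 = 54
Depot→P2→P4→P1→P3→Depot: 13+14+7+15+18 = 67
Depot→P3→P1→P2→P4→Depot: 18+15+10+14+10 = 67
Depot→P3→P2→P1→P4→Depot: 18+9+10+7+10 = 54
The minimum is 40.
One optimal route: Depot → P1 → P2 → P3 → P4 → Depot (or its reverse).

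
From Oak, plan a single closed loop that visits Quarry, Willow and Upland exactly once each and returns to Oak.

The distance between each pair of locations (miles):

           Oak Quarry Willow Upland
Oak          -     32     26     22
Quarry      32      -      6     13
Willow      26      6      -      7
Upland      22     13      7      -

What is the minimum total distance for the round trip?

Minimum total distance: 67 miles.

There are 3 distinct closed tours to check (reversals are equivalent).
Oak - Quarry - Willow - Upland - Oak: 32+6+7+22 = 67
Oak - Quarry - Upland - Willow - Oak: 32+13+7+26 = 78
Oak - Willow - Quarry - Upland - Oak: 26+6+13+22 = 67
The minimum is 67.
One optimal route: Oak → Quarry → Willow → Upland → Oak (or its reverse).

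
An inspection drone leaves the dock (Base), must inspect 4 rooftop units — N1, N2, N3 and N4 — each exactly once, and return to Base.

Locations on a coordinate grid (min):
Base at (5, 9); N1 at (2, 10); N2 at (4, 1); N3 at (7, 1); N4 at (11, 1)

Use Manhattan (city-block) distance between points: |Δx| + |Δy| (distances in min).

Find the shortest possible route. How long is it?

Shortest round trip = 36 min.

There are 12 distinct closed tours to check (reversals are equivalent).
Base → N1 → N2 → N3 → N4 → Base: 4+11+3+4+14 = 36
Base → N1 → N2 → N4 → N3 → Base: 4+11+7+4+10 = 36
Base → N1 → N3 → N2 → N4 → Base: 4+14+3+7+14 = 42
Base → N1 → N3 → N4 → N2 → Base: 4+14+4+7+9 = 38
Base → N1 → N4 → N2 → N3 → Base: 4+18+7+3+10 = 42
Base → N1 → N4 → N3 → N2 → Base: 4+18+4+3+9 = 38
Base → N2 → N1 → N3 → N4 → Base: 9+11+14+4+14 = 52
Base → N2 → N1 → N4 → N3 → Base: 9+11+18+4+10 = 52
Base → N2 → N3 → N1 → N4 → Base: 9+3+14+18+14 = 58
Base → N2 → N4 → N1 → N3 → Base: 9+7+18+14+10 = 58
Base → N3 → N1 → N2 → N4 → Base: 10+14+11+7+14 = 56
Base → N3 → N2 → N1 → N4 → Base: 10+3+11+18+14 = 56
The minimum is 36.
One optimal route: Base → N1 → N2 → N3 → N4 → Base (or its reverse).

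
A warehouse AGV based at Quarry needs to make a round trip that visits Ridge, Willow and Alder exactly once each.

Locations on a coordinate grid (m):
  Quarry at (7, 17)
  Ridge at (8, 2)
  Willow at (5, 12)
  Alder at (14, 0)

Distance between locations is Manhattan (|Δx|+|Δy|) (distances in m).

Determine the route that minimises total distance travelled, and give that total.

With 3 stops there are 3!/2 = 3 distinct round trips (a route and its reverse cost the same).
Quarry-Ridge-Willow-Alder-Quarry: 16+13+21+24 = 74
Quarry-Ridge-Alder-Willow-Quarry: 16+8+21+7 = 52
Quarry-Willow-Ridge-Alder-Quarry: 7+13+8+24 = 52
The minimum is 52.
One optimal route: Quarry → Ridge → Alder → Willow → Quarry (or its reverse).

Shortest round trip = 52 m.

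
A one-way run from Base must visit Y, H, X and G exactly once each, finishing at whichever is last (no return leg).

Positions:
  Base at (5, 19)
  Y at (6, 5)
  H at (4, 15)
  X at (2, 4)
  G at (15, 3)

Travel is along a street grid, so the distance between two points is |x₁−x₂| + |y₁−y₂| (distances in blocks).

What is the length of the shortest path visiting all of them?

Shortest open route: 34 blocks.

There are 4! = 24 possible orderings.
Base→Y→H→X→G: 15+12+13+14 = 54
Base→Y→H→G→X: 15+12+23+14 = 64
Base→Y→X→H→G: 15+5+13+23 = 56
Base→Y→X→G→H: 15+5+14+23 = 57
Base→Y→G→H→X: 15+11+23+13 = 62
Base→Y→G→X→H: 15+11+14+13 = 53
Base→H→Y→X→G: 5+12+5+14 = 36
Base→H→Y→G→X: 5+12+11+14 = 42
Base→H→X→Y→G: 5+13+5+11 = 34
Base→H→X→G→Y: 5+13+14+11 = 43
Base→H→G→Y→X: 5+23+11+5 = 44
Base→H→G→X→Y: 5+23+14+5 = 47
Base→X→Y→H→G: 18+5+12+23 = 58
Base→X→Y→G→H: 18+5+11+23 = 57
… (10 more)
The minimum is 34.
One shortest path: Base → H → X → Y → G.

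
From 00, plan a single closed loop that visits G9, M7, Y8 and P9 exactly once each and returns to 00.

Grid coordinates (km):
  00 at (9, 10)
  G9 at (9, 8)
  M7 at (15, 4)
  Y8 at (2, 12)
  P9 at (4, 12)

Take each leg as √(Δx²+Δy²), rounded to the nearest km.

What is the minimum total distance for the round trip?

With 4 stops there are 4!/2 = 12 distinct round trips (a route and its reverse cost the same).
00-G9-M7-Y8-P9-00: 2+7+15+2+5 = 31
00-G9-M7-P9-Y8-00: 2+7+14+2+7 = 32
00-G9-Y8-M7-P9-00: 2+8+15+14+5 = 44
00-G9-Y8-P9-M7-00: 2+8+2+14+8 = 34
00-G9-P9-M7-Y8-00: 2+6+14+15+7 = 44
00-G9-P9-Y8-M7-00: 2+6+2+15+8 = 33
00-M7-G9-Y8-P9-00: 8+7+8+2+5 = 30
00-M7-G9-P9-Y8-00: 8+7+6+2+7 = 30
00-M7-Y8-G9-P9-00: 8+15+8+6+5 = 42
00-M7-P9-G9-Y8-00: 8+14+6+8+7 = 43
00-Y8-G9-M7-P9-00: 7+8+7+14+5 = 41
00-Y8-M7-G9-P9-00: 7+15+7+6+5 = 40
The minimum is 30.
One optimal route: 00 → M7 → G9 → Y8 → P9 → 00 (or its reverse).

30 km — the shortest possible round trip.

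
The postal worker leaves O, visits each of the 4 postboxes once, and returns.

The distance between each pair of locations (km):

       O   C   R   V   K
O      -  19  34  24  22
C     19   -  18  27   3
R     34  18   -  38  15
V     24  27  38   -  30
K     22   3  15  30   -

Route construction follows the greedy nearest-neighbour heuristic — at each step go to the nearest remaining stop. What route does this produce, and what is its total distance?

At O the remaining stops are C 19, K 22, V 24, R 34; go to C.
At C the remaining stops are K 3, R 18, V 27; go to K.
At K the remaining stops are R 15, V 30; go to R.
At R the remaining stops are V 38; go to V.
Return V→O: 24.
Total = 19 + 3 + 15 + 38 + 24 = 99.

99 km along O → C → K → R → V → O.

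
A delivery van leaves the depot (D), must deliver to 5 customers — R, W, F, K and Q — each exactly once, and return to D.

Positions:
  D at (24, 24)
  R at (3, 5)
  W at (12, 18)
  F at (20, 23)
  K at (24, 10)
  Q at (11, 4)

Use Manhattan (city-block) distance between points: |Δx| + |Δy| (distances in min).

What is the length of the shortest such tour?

There are 60 distinct closed tours to check (reversals are equivalent).
D → R → W → F → K → Q → D: 40+22+13+17+19+33 = 144
D → R → W → F → Q → K → D: 40+22+13+28+19+14 = 136
D → R → W → K → F → Q → D: 40+22+20+17+28+33 = 160
D → R → W → K → Q → F → D: 40+22+20+19+28+5 = 134
D → R → W → Q → F → K → D: 40+22+15+28+17+14 = 136
D → R → W → Q → K → F → D: 40+22+15+19+17+5 = 118
D → R → F → W → K → Q → D: 40+35+13+20+19+33 = 160
D → R → F → W → Q → K → D: 40+35+13+15+19+14 = 136
D → R → F → K → W → Q → D: 40+35+17+20+15+33 = 160
D → R → F → K → Q → W → D: 40+35+17+19+15+18 = 144
D → R → F → Q → W → K → D: 40+35+28+15+20+14 = 152
D → R → F → Q → K → W → D: 40+35+28+19+20+18 = 160
D → R → K → W → F → Q → D: 40+26+20+13+28+33 = 160
D → R → K → W → Q → F → D: 40+26+20+15+28+5 = 134
… (46 more)
D → F → W → R → Q → K → D: 5+13+22+9+19+14 = 82  ← best
The minimum is 82.
One optimal route: D → F → W → R → Q → K → D (or its reverse).

Minimum total distance: 82 min.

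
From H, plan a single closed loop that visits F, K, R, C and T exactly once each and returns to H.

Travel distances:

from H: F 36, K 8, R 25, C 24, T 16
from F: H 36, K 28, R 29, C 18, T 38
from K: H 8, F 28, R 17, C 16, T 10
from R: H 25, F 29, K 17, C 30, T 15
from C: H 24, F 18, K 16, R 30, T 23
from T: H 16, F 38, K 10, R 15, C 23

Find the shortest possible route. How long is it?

Shortest round trip = 102.

H → F → K → R → C → T → H: 36+28+17+30+23+16 = 150
H → F → K → R → T → C → H: 36+28+17+15+23+24 = 143
H → F → K → C → R → T → H: 36+28+16+30+15+16 = 141
H → F → K → C → T → R → H: 36+28+16+23+15+25 = 143
H → F → K → T → R → C → H: 36+28+10+15+30+24 = 143
H → F → K → T → C → R → H: 36+28+10+23+30+25 = 152
H → F → R → K → C → T → H: 36+29+17+16+23+16 = 137
H → F → R → K → T → C → H: 36+29+17+10+23+24 = 139
H → F → R → C → K → T → H: 36+29+30+16+10+16 = 137
H → F → R → C → T → K → H: 36+29+30+23+10+8 = 136
H → F → R → T → K → C → H: 36+29+15+10+16+24 = 130
H → F → R → T → C → K → H: 36+29+15+23+16+8 = 127
H → F → C → K → R → T → H: 36+18+16+17+15+16 = 118
H → F → C → K → T → R → H: 36+18+16+10+15+25 = 120
… (46 more)
H → K → C → F → R → T → H: 8+16+18+29+15+16 = 102  ← best
The minimum is 102.
One optimal route: H → K → C → F → R → T → H (or its reverse).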